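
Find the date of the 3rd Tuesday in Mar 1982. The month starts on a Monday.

Mar 1982 begins on a Monday, so the first Tuesday is Mar 2 (1 day later).
The 3rd Tuesday is 2 weeks later: 2 + 14 = 16.

Mar 16, 1982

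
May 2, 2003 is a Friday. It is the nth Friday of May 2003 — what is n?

1st

Day 2 falls in week ⌈2/7⌉ of the month.
Days 1–7 hold the 1st Friday, 8–14 the 2nd, 15–21 the 3rd, 22–28 the 4th, 29–31 the 5th.
2 is in the range for the 1st.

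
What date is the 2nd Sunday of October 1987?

October 1987 begins on a Thursday, so the first Sunday is October 4 (3 days later).
The 2nd Sunday is 1 weeks later: 4 + 7 = 11.

October 11, 1987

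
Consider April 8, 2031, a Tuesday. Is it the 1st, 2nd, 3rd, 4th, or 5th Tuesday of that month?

Day 8 falls in week ⌈8/7⌉ of the month.
Days 1–7 hold the 1st Tuesday, 8–14 the 2nd, 15–21 the 3rd, 22–28 the 4th, 29–31 the 5th.
8 is in the range for the 2nd.

2nd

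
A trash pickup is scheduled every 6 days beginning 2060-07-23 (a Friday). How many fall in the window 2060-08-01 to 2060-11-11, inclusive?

Occurrences land 6·i days after 2060-07-23 for i = 0, 1, 2, …
2060-08-01 is 9 days after the start; 9 ÷ 6 = 1 remainder 3; since the remainder is 3, round up to i = 2. First occurrence in the window: #3 on 2060-08-04 (2×6 = 12 days in).
2060-11-11 is 111 days after the start; 111 ÷ 6 = 18 remainder 3. Last occurrence in the window: #19 on 2060-11-08.
Occurrences #3 through #19: 17 in total.

17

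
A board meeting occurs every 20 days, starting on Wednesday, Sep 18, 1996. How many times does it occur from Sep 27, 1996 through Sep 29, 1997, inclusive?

18

Occurrences land 20·i days after Sep 18, 1996 for i = 0, 1, 2, …
Sep 27, 1996 is 9 days after the start; 9 ÷ 20 = 0 remainder 9; since the remainder is 9, round up to i = 1. First occurrence in the window: #2 on Oct 8, 1996 (1×20 = 20 days in).
Sep 29, 1997 is 376 days after the start; 376 ÷ 20 = 18 remainder 16. Last occurrence in the window: #19 on Sep 13, 1997.
Occurrences #2 through #19: 18 in total.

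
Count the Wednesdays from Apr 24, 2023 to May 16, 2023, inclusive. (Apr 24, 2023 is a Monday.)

Apr 24, 2023 is a Monday; the first Wednesday on or after it is Apr 26, 2023 (2 days later).
From Apr 26, 2023 to May 16, 2023: 4 + 16 = 20 days (rest of Apr, May).
20 ÷ 7 = 2 full weeks with remainder 6, so 2 more Wednesdays after the first → 3.

3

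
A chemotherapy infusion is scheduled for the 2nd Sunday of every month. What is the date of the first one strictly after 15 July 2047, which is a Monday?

July 2047 starts on a Monday; its first Sunday is the 7th, so the 2nd Sunday is the 14th — 14 July 2047.
That is not after 15 July 2047, so look at August 2047.
August 2047 starts on a Thursday; its first Sunday is the 4th, so the 2nd Sunday is the 11th — 11 August 2047.

11 August 2047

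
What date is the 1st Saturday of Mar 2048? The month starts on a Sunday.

Mar 7, 2048

Mar 2048 begins on a Sunday, so the first Saturday is Mar 7 (6 days later).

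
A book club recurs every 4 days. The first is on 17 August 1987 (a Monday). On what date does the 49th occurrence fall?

25 February 1988

The 49th occurrence is 48 intervals after the first: 48 × 4 = 192 days after 17 August 1987.
August has 31 days — 14 days to the end of August leaves 178.
September has 30 days (148 left).
October has 31 days (117 left).
November has 30 days (87 left).
December has 31 days (56 left).
January has 31 days (25 left).
25 days into February → 25 February 1988.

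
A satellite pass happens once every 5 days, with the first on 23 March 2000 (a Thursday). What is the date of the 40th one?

4 October 2000

The 40th occurrence is 39 intervals after the first: 39 × 5 = 195 days after 23 March 2000.
March has 31 days — 8 days to the end of March leaves 187.
April has 30 days (157 left).
May has 31 days (126 left).
June has 30 days (96 left).
July has 31 days (65 left).
August has 31 days (34 left).
September has 30 days (4 left).
4 days into October → 4 October 2000.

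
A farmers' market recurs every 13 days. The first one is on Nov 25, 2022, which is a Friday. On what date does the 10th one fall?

Mar 22, 2023

The 10th occurrence is 9 intervals after the first: 9 × 13 = 117 days after Nov 25, 2022.
Nov has 30 days — 5 days to the end of Nov leaves 112.
Dec has 31 days (81 left).
Jan has 31 days (50 left).
Feb has 28 days (22 left).
22 days into Mar → Mar 22, 2023.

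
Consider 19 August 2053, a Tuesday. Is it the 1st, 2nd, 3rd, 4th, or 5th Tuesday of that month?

Day 19 falls in week ⌈19/7⌉ of the month.
Days 1–7 hold the 1st Tuesday, 8–14 the 2nd, 15–21 the 3rd, 22–28 the 4th, 29–31 the 5th.
19 is in the range for the 3rd.

3rd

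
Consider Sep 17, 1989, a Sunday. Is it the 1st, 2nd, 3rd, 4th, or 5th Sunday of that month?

Day 17 falls in week ⌈17/7⌉ of the month.
Days 1–7 hold the 1st Sunday, 8–14 the 2nd, 15–21 the 3rd, 22–28 the 4th, 29–31 the 5th.
17 is in the range for the 3rd.

3rd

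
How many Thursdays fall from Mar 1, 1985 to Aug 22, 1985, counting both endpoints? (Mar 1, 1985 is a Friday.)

Mar 1, 1985 is a Friday; the first Thursday on or after it is Mar 7, 1985 (6 days later).
From Mar 7, 1985 to Aug 22, 1985: 24 + 30 + 31 + 30 + 31 + 22 = 168 days (rest of Mar, Apr, May, Jun, Jul, Aug).
168 ÷ 7 = 24 full weeks with remainder 0, so 24 more Thursdays after the first → 25.

25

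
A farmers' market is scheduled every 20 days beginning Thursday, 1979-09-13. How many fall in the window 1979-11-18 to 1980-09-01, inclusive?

Occurrences land 20·i days after 1979-09-13 for i = 0, 1, 2, …
1979-11-18 is 66 days after the start; 66 ÷ 20 = 3 remainder 6; since the remainder is 6, round up to i = 4. First occurrence in the window: #5 on 1979-12-02 (4×20 = 80 days in).
1980-09-01 is 354 days after the start; 354 ÷ 20 = 17 remainder 14. Last occurrence in the window: #18 on 1980-08-18.
Occurrences #5 through #18: 14 in total.

14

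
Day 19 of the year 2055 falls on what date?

January 19, 2055

19 into January → January 19.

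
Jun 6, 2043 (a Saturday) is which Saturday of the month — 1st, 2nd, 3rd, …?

1st

Day 6 falls in week ⌈6/7⌉ of the month.
Days 1–7 hold the 1st Saturday, 8–14 the 2nd, 15–21 the 3rd, 22–28 the 4th, 29–31 the 5th.
6 is in the range for the 1st.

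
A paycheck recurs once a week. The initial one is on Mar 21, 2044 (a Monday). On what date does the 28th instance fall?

The 28th occurrence is 27 intervals after the first: 27 × 7 = 189 days after Mar 21, 2044.
Mar has 31 days — 10 days to the end of Mar leaves 179.
Apr has 30 days (149 left).
May has 31 days (118 left).
Jun has 30 days (88 left).
Jul has 31 days (57 left).
Aug has 31 days (26 left).
26 days into Sep → Sep 26, 2044.

Sep 26, 2044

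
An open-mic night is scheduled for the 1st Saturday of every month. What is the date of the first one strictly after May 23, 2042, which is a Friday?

Jun 7, 2042

May 2042 starts on a Thursday, so its 1st Saturday is May 3, 2042 (2 days in).
That is not after May 23, 2042, so look at Jun 2042.
Jun 2042 starts on a Sunday, so its 1st Saturday is Jun 7, 2042 (6 days in).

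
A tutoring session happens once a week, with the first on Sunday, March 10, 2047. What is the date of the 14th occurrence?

June 9, 2047

The 14th occurrence is 13 intervals after the first: 13 × 7 = 91 days after March 10, 2047.
March has 31 days — 21 days to the end of March leaves 70.
April has 30 days (40 left).
May has 31 days (9 left).
9 days into June → June 9, 2047.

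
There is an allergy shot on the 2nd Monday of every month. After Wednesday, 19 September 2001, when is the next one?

September 2001 starts on a Saturday; its first Monday is the 3rd, so the 2nd Monday is the 10th — 10 September 2001.
That is not after 19 September 2001, so look at October 2001.
October 2001 starts on a Monday; its first Monday is the 1st, so the 2nd Monday is the 8th — 8 October 2001.

8 October 2001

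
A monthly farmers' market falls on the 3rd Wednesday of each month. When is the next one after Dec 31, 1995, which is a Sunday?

Dec 1995 starts on a Friday; its first Wednesday is the 6th, so the 3rd Wednesday is the 20th — Dec 20, 1995.
That is not after Dec 31, 1995, so look at Jan 1996.
Jan 1996 starts on a Monday; its first Wednesday is the 3rd, so the 3rd Wednesday is the 17th — Jan 17, 1996.

Jan 17, 1996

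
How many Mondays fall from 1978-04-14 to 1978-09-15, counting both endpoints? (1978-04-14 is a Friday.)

22

1978-04-14 is a Friday; the first Monday on or after it is 1978-04-17 (3 days later).
From 1978-04-17 to 1978-09-15: 13 + 31 + 30 + 31 + 31 + 15 = 151 days (rest of April, May, June, July, August, September).
151 ÷ 7 = 21 full weeks with remainder 4, so 21 more Mondays after the first → 22.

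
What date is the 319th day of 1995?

Nov 15, 1995

Jan has 31 days (319 − 31 = 288 remain).
Feb has 28 days (288 − 28 = 260 remain).
Mar has 31 days (260 − 31 = 229 remain).
Apr has 30 days (229 − 30 = 199 remain).
May has 31 days (199 − 31 = 168 remain).
Jun has 30 days (168 − 30 = 138 remain).
Jul has 31 days (138 − 31 = 107 remain).
Aug has 31 days (107 − 31 = 76 remain).
Sep has 30 days (76 − 30 = 46 remain).
Oct has 31 days (46 − 31 = 15 remain).
15 into Nov → Nov 15.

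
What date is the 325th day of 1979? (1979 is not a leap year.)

1979-11-21

January has 31 days (325 − 31 = 294 remain).
February has 28 days (294 − 28 = 266 remain).
March has 31 days (266 − 31 = 235 remain).
April has 30 days (235 − 30 = 205 remain).
May has 31 days (205 − 31 = 174 remain).
June has 30 days (174 − 30 = 144 remain).
July has 31 days (144 − 31 = 113 remain).
August has 31 days (113 − 31 = 82 remain).
September has 30 days (82 − 30 = 52 remain).
October has 31 days (52 − 31 = 21 remain).
21 into November → November 21.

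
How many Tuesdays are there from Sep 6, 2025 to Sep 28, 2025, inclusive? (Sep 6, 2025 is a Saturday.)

Sep 6, 2025 is a Saturday; the first Tuesday on or after it is Sep 9, 2025 (3 days later).
From Sep 9, 2025 to Sep 28, 2025 is 28 − 9 = 19 days.
19 ÷ 7 = 2 full weeks with remainder 5, so 2 more Tuesdays after the first → 3.

3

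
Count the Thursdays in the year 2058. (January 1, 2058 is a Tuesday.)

52

January 1, 2058 is a Tuesday; the first Thursday on or after it is January 3, 2058 (2 days later).
From January 3, 2058 to December 31, 2058: 28 + 28 + 31 + 30 + 31 + 30 + 31 + 31 + 30 + 31 + 30 + 31 = 362 days (rest of January, February, March, April, May, June, July, August, September, October, November, December).
362 ÷ 7 = 51 full weeks with remainder 5, so 51 more Thursdays after the first → 52.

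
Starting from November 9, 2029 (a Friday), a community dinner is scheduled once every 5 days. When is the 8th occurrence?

The 8th occurrence is 7 intervals after the first: 7 × 5 = 35 days after November 9, 2029.
November has 30 days — 21 days to the end of November leaves 14.
14 days into December → December 14, 2029.

December 14, 2029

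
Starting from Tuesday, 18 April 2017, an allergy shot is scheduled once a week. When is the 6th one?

The 6th occurrence is 5 intervals after the first: 5 × 7 = 35 days after 18 April 2017.
April has 30 days — 12 days to the end of April leaves 23.
23 days into May → 23 May 2017.

23 May 2017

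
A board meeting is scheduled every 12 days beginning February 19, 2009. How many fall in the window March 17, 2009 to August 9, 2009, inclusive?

Occurrences land 12·i days after February 19, 2009 for i = 0, 1, 2, …
March 17, 2009 is 26 days after the start; 26 ÷ 12 = 2 remainder 2; since the remainder is 2, round up to i = 3. First occurrence in the window: #4 on March 27, 2009 (3×12 = 36 days in).
August 9, 2009 is 171 days after the start; 171 ÷ 12 = 14 remainder 3. Last occurrence in the window: #15 on August 6, 2009.
Occurrences #4 through #15: 12 in total.

12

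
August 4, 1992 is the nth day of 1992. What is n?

217

Days in months before August: 31 + 29 + 31 + 30 + 31 + 30 + 31 = 213.
Plus 4 days into August → day 217.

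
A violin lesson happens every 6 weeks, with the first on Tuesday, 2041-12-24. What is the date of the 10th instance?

The 10th occurrence is 9 intervals after the first: 9 × 42 = 378 days after 2041-12-24.
December has 31 days — 7 days to the end of December leaves 371.
January has 31 days (340 left).
February has 28 days (312 left).
March has 31 days (281 left).
April has 30 days (251 left).
May has 31 days (220 left).
June has 30 days (190 left).
July has 31 days (159 left).
August has 31 days (128 left).
September has 30 days (98 left).
October has 31 days (67 left).
November has 30 days (37 left).
December has 31 days (6 left).
6 days into January → 2043-01-06.

2043-01-06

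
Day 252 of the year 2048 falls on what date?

January has 31 days (252 − 31 = 221 remain).
February has 29 days (221 − 29 = 192 remain).
March has 31 days (192 − 31 = 161 remain).
April has 30 days (161 − 30 = 131 remain).
May has 31 days (131 − 31 = 100 remain).
June has 30 days (100 − 30 = 70 remain).
July has 31 days (70 − 31 = 39 remain).
August has 31 days (39 − 31 = 8 remain).
8 into September → September 8.

September 8, 2048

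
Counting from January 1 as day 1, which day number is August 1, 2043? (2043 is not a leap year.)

213

Days in months before August: 31 + 28 + 31 + 30 + 31 + 30 + 31 = 212.
Plus 1 day into August → day 213.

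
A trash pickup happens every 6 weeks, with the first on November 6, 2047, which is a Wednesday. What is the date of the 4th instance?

The 4th occurrence is 3 intervals after the first: 3 × 42 = 126 days after November 6, 2047.
November has 30 days — 24 days to the end of November leaves 102.
December has 31 days (71 left).
January has 31 days (40 left).
February has 29 days (11 left).
11 days into March → March 11, 2048.

March 11, 2048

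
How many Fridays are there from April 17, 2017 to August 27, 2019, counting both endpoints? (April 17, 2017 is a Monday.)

April 17, 2017 is a Monday; the first Friday on or after it is April 21, 2017 (4 days later).
From April 21, 2017 to August 27, 2019: 254 + 365 + 239 = 858 days (rest of 2017, 2018, to August 27, 2019 in 2019).
858 ÷ 7 = 122 full weeks with remainder 4, so 122 more Fridays after the first → 123.

123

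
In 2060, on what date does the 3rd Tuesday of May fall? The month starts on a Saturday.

May 18, 2060

May 2060 begins on a Saturday, so the first Tuesday is May 4 (3 days later).
The 3rd Tuesday is 2 weeks later: 4 + 14 = 18.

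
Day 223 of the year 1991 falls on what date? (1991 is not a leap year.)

1991-08-11

January has 31 days (223 − 31 = 192 remain).
February has 28 days (192 − 28 = 164 remain).
March has 31 days (164 − 31 = 133 remain).
April has 30 days (133 − 30 = 103 remain).
May has 31 days (103 − 31 = 72 remain).
June has 30 days (72 − 30 = 42 remain).
July has 31 days (42 − 31 = 11 remain).
11 into August → August 11.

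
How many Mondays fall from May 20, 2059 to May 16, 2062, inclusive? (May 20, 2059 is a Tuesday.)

May 20, 2059 is a Tuesday; the first Monday on or after it is May 26, 2059 (6 days later).
From May 26, 2059 to May 16, 2062: 219 + 366 + 365 + 136 = 1086 days (rest of 2059, 2060, 2061, to May 16, 2062 in 2062).
1086 ÷ 7 = 155 full weeks with remainder 1, so 155 more Mondays after the first → 156.

156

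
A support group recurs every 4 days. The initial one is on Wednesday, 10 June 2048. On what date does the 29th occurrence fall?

The 29th occurrence is 28 intervals after the first: 28 × 4 = 112 days after 10 June 2048.
June has 30 days — 20 days to the end of June leaves 92.
July has 31 days (61 left).
August has 31 days (30 left).
30 days into September → 30 September 2048.

30 September 2048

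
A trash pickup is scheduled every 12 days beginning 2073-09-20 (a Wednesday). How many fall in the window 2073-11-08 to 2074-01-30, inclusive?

7

Occurrences land 12·i days after 2073-09-20 for i = 0, 1, 2, …
2073-11-08 is 49 days after the start; 49 ÷ 12 = 4 remainder 1; since the remainder is 1, round up to i = 5. First occurrence in the window: #6 on 2073-11-19 (5×12 = 60 days in).
2074-01-30 is 132 days after the start; 132 ÷ 12 = 11 remainder 0. Last occurrence in the window: #12 on 2074-01-30.
Occurrences #6 through #12: 7 in total.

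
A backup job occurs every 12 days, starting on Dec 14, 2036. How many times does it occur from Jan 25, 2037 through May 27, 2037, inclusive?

10

Occurrences land 12·i days after Dec 14, 2036 for i = 0, 1, 2, …
Jan 25, 2037 is 42 days after the start; 42 ÷ 12 = 3 remainder 6; since the remainder is 6, round up to i = 4. First occurrence in the window: #5 on Jan 31, 2037 (4×12 = 48 days in).
May 27, 2037 is 164 days after the start; 164 ÷ 12 = 13 remainder 8. Last occurrence in the window: #14 on May 19, 2037.
Occurrences #5 through #14: 10 in total.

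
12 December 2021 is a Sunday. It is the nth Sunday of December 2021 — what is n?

2nd

Day 12 falls in week ⌈12/7⌉ of the month.
Days 1–7 hold the 1st Sunday, 8–14 the 2nd, 15–21 the 3rd, 22–28 the 4th, 29–31 the 5th.
12 is in the range for the 2nd.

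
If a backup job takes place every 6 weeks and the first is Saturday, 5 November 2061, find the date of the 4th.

11 March 2062

The 4th occurrence is 3 intervals after the first: 3 × 42 = 126 days after 5 November 2061.
November has 30 days — 25 days to the end of November leaves 101.
December has 31 days (70 left).
January has 31 days (39 left).
February has 28 days (11 left).
11 days into March → 11 March 2062.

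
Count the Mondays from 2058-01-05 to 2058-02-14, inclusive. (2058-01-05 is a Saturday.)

2058-01-05 is a Saturday; the first Monday on or after it is 2058-01-07 (2 days later).
From 2058-01-07 to 2058-02-14: 24 + 14 = 38 days (rest of January, February).
38 ÷ 7 = 5 full weeks with remainder 3, so 5 more Mondays after the first → 6.

6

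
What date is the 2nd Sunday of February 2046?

The first Sunday of February 2046 is February 4.
The 2nd Sunday is 1 weeks later: 4 + 7 = 11.

11 February 2046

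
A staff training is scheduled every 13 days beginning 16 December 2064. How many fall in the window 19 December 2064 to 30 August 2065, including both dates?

Occurrences land 13·i days after 16 December 2064 for i = 0, 1, 2, …
19 December 2064 is 3 days after the start; 3 ÷ 13 = 0 remainder 3; since the remainder is 3, round up to i = 1. First occurrence in the window: #2 on 29 December 2064 (1×13 = 13 days in).
30 August 2065 is 257 days after the start; 257 ÷ 13 = 19 remainder 10. Last occurrence in the window: #20 on 20 August 2065.
Occurrences #2 through #20: 19 in total.

19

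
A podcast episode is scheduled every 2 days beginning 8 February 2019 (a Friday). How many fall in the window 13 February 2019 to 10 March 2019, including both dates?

13

Occurrences land 2·i days after 8 February 2019 for i = 0, 1, 2, …
13 February 2019 is 5 days after the start; 5 ÷ 2 = 2 remainder 1; since the remainder is 1, round up to i = 3. First occurrence in the window: #4 on 14 February 2019 (3×2 = 6 days in).
10 March 2019 is 30 days after the start; 30 ÷ 2 = 15 remainder 0. Last occurrence in the window: #16 on 10 March 2019.
Occurrences #4 through #16: 13 in total.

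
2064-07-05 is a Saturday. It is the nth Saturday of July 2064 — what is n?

Day 5 falls in week ⌈5/7⌉ of the month.
Days 1–7 hold the 1st Saturday, 8–14 the 2nd, 15–21 the 3rd, 22–28 the 4th, 29–31 the 5th.
5 is in the range for the 1st.

1st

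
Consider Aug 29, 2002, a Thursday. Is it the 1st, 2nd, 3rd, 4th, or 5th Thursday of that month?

5th

Day 29 falls in week ⌈29/7⌉ of the month.
Days 1–7 hold the 1st Thursday, 8–14 the 2nd, 15–21 the 3rd, 22–28 the 4th, 29–31 the 5th.
29 is in the range for the 5th.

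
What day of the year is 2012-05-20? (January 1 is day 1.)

Days in months before May: 31 + 29 + 31 + 30 = 121.
Plus 20 days into May → day 141.

141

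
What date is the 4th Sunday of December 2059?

December 2059 begins on a Monday, so the first Sunday is December 7 (6 days later).
The 4th Sunday is 3 weeks later: 7 + 21 = 28.

28 December 2059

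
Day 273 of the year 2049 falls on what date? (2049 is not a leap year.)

30 September 2049

January has 31 days (273 − 31 = 242 remain).
February has 28 days (242 − 28 = 214 remain).
March has 31 days (214 − 31 = 183 remain).
April has 30 days (183 − 30 = 153 remain).
May has 31 days (153 − 31 = 122 remain).
June has 30 days (122 − 30 = 92 remain).
July has 31 days (92 − 31 = 61 remain).
August has 31 days (61 − 31 = 30 remain).
30 into September → September 30.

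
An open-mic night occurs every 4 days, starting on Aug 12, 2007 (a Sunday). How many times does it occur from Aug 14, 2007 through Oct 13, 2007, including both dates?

Occurrences land 4·i days after Aug 12, 2007 for i = 0, 1, 2, …
Aug 14, 2007 is 2 days after the start; 2 ÷ 4 = 0 remainder 2; since the remainder is 2, round up to i = 1. First occurrence in the window: #2 on Aug 16, 2007 (1×4 = 4 days in).
Oct 13, 2007 is 62 days after the start; 62 ÷ 4 = 15 remainder 2. Last occurrence in the window: #16 on Oct 11, 2007.
Occurrences #2 through #16: 15 in total.

15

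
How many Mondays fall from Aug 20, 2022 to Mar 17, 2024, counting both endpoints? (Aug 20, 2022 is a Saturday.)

82

Aug 20, 2022 is a Saturday; the first Monday on or after it is Aug 22, 2022 (2 days later).
From Aug 22, 2022 to Mar 17, 2024: 131 + 365 + 77 = 573 days (rest of 2022, 2023, to Mar 17, 2024 in 2024).
573 ÷ 7 = 81 full weeks with remainder 6, so 81 more Mondays after the first → 82.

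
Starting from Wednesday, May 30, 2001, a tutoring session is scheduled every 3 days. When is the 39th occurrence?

The 39th occurrence is 38 intervals after the first: 38 × 3 = 114 days after May 30, 2001.
May has 31 days — 1 day to the end of May leaves 113.
June has 30 days (83 left).
July has 31 days (52 left).
August has 31 days (21 left).
21 days into September → September 21, 2001.

September 21, 2001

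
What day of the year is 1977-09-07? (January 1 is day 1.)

250

Days in months before September: 31 + 28 + 31 + 30 + 31 + 30 + 31 + 31 = 243.
Plus 7 days into September → day 250.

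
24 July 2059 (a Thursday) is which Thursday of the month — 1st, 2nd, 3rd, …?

Day 24 falls in week ⌈24/7⌉ of the month.
Days 1–7 hold the 1st Thursday, 8–14 the 2nd, 15–21 the 3rd, 22–28 the 4th, 29–31 the 5th.
24 is in the range for the 4th.

4th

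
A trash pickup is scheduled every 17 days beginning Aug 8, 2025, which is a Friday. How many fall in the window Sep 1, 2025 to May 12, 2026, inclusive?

Occurrences land 17·i days after Aug 8, 2025 for i = 0, 1, 2, …
Sep 1, 2025 is 24 days after the start; 24 ÷ 17 = 1 remainder 7; since the remainder is 7, round up to i = 2. First occurrence in the window: #3 on Sep 11, 2025 (2×17 = 34 days in).
May 12, 2026 is 277 days after the start; 277 ÷ 17 = 16 remainder 5. Last occurrence in the window: #17 on May 7, 2026.
Occurrences #3 through #17: 15 in total.

15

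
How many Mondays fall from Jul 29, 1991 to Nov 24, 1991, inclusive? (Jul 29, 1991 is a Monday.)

Jul 29, 1991 is a Monday; the first Monday on or after it is Jul 29, 1991.
From Jul 29, 1991 to Nov 24, 1991: 2 + 31 + 30 + 31 + 24 = 118 days (rest of Jul, Aug, Sep, Oct, Nov).
118 ÷ 7 = 16 full weeks with remainder 6, so 16 more Mondays after the first → 17.

17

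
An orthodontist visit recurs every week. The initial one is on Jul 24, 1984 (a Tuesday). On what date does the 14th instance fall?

The 14th occurrence is 13 intervals after the first: 13 × 7 = 91 days after Jul 24, 1984.
Jul has 31 days — 7 days to the end of Jul leaves 84.
Aug has 31 days (53 left).
Sep has 30 days (23 left).
23 days into Oct → Oct 23, 1984.

Oct 23, 1984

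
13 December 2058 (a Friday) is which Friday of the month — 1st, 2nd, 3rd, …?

Day 13 falls in week ⌈13/7⌉ of the month.
Days 1–7 hold the 1st Friday, 8–14 the 2nd, 15–21 the 3rd, 22–28 the 4th, 29–31 the 5th.
13 is in the range for the 2nd.

2nd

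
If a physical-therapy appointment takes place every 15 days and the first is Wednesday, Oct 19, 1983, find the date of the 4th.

The 4th occurrence is 3 intervals after the first: 3 × 15 = 45 days after Oct 19, 1983.
Oct has 31 days — 12 days to the end of Oct leaves 33.
Nov has 30 days (3 left).
3 days into Dec → Dec 3, 1983.

Dec 3, 1983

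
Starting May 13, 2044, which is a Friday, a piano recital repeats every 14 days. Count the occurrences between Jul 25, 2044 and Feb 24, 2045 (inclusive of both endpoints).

15

Occurrences land 14·i days after May 13, 2044 for i = 0, 1, 2, …
Jul 25, 2044 is 73 days after the start; 73 ÷ 14 = 5 remainder 3; since the remainder is 3, round up to i = 6. First occurrence in the window: #7 on Aug 5, 2044 (6×14 = 84 days in).
Feb 24, 2045 is 287 days after the start; 287 ÷ 14 = 20 remainder 7. Last occurrence in the window: #21 on Feb 17, 2045.
Occurrences #7 through #21: 15 in total.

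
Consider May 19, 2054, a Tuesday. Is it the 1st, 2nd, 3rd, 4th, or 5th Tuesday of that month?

Day 19 falls in week ⌈19/7⌉ of the month.
Days 1–7 hold the 1st Tuesday, 8–14 the 2nd, 15–21 the 3rd, 22–28 the 4th, 29–31 the 5th.
19 is in the range for the 3rd.

3rd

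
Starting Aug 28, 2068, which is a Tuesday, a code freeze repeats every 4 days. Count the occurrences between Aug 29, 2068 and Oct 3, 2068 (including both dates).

9

Occurrences land 4·i days after Aug 28, 2068 for i = 0, 1, 2, …
Aug 29, 2068 is 1 day after the start; 1 ÷ 4 = 0 remainder 1; since the remainder is 1, round up to i = 1. First occurrence in the window: #2 on Sep 1, 2068 (1×4 = 4 days in).
Oct 3, 2068 is 36 days after the start; 36 ÷ 4 = 9 remainder 0. Last occurrence in the window: #10 on Oct 3, 2068.
Occurrences #2 through #10: 9 in total.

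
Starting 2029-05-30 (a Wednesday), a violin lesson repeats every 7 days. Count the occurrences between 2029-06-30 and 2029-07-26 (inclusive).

4

Occurrences land 7·i days after 2029-05-30 for i = 0, 1, 2, …
2029-06-30 is 31 days after the start; 31 ÷ 7 = 4 remainder 3; since the remainder is 3, round up to i = 5. First occurrence in the window: #6 on 2029-07-04 (5×7 = 35 days in).
2029-07-26 is 57 days after the start; 57 ÷ 7 = 8 remainder 1. Last occurrence in the window: #9 on 2029-07-25.
Occurrences #6 through #9: 4 in total.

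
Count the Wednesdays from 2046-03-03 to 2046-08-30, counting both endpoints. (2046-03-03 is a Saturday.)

26

2046-03-03 is a Saturday; the first Wednesday on or after it is 2046-03-07 (4 days later).
From 2046-03-07 to 2046-08-30: 24 + 30 + 31 + 30 + 31 + 30 = 176 days (rest of March, April, May, June, July, August).
176 ÷ 7 = 25 full weeks with remainder 1, so 25 more Wednesdays after the first → 26.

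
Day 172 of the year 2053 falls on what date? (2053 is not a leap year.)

June 21, 2053

January has 31 days (172 − 31 = 141 remain).
February has 28 days (141 − 28 = 113 remain).
March has 31 days (113 − 31 = 82 remain).
April has 30 days (82 − 30 = 52 remain).
May has 31 days (52 − 31 = 21 remain).
21 into June → June 21.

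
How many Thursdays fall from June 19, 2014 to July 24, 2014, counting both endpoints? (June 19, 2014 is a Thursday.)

June 19, 2014 is a Thursday; the first Thursday on or after it is June 19, 2014.
From June 19, 2014 to July 24, 2014: 11 + 24 = 35 days (rest of June, July).
35 ÷ 7 = 5 full weeks with remainder 0, so 5 more Thursdays after the first → 6.

6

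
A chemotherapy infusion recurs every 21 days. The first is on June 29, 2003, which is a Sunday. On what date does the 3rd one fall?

The 3rd occurrence is 2 intervals after the first: 2 × 21 = 42 days after June 29, 2003.
June has 30 days — 1 day to the end of June leaves 41.
July has 31 days (10 left).
10 days into August → August 10, 2003.

August 10, 2003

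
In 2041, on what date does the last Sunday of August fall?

2041-08-25

The first Sunday of August 2041 is August 4.
August 2041 has 31 days. Adding weeks: 4, 11, 18, 25 — the last one ≤ 31 is the 25th.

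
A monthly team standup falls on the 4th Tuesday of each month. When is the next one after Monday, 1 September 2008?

September 2008 starts on a Monday; its first Tuesday is the 2nd, so the 4th Tuesday is the 23rd — 23 September 2008.
23 September 2008 is after 1 September 2008, so that is the next one.

23 September 2008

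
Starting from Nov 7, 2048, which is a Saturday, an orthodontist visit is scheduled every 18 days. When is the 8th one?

The 8th occurrence is 7 intervals after the first: 7 × 18 = 126 days after Nov 7, 2048.
Nov has 30 days — 23 days to the end of Nov leaves 103.
Dec has 31 days (72 left).
Jan has 31 days (41 left).
Feb has 28 days (13 left).
13 days into Mar → Mar 13, 2049.

Mar 13, 2049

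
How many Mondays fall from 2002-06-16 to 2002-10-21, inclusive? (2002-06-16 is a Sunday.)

19

2002-06-16 is a Sunday; the first Monday on or after it is 2002-06-17 (1 day later).
From 2002-06-17 to 2002-10-21: 13 + 31 + 31 + 30 + 21 = 126 days (rest of June, July, August, September, October).
126 ÷ 7 = 18 full weeks with remainder 0, so 18 more Mondays after the first → 19.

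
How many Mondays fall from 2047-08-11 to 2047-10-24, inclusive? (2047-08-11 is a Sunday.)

2047-08-11 is a Sunday; the first Monday on or after it is 2047-08-12 (1 day later).
From 2047-08-12 to 2047-10-24: 19 + 30 + 24 = 73 days (rest of August, September, October).
73 ÷ 7 = 10 full weeks with remainder 3, so 10 more Mondays after the first → 11.

11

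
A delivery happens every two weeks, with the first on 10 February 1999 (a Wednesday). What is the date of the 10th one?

The 10th occurrence is 9 intervals after the first: 9 × 14 = 126 days after 10 February 1999.
February has 28 days — 18 days to the end of February leaves 108.
March has 31 days (77 left).
April has 30 days (47 left).
May has 31 days (16 left).
16 days into June → 16 June 1999.

16 June 1999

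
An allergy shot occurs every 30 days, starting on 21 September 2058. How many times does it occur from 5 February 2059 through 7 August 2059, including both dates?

Occurrences land 30·i days after 21 September 2058 for i = 0, 1, 2, …
5 February 2059 is 137 days after the start; 137 ÷ 30 = 4 remainder 17; since the remainder is 17, round up to i = 5. First occurrence in the window: #6 on 18 February 2059 (5×30 = 150 days in).
7 August 2059 is 320 days after the start; 320 ÷ 30 = 10 remainder 20. Last occurrence in the window: #11 on 18 July 2059.
Occurrences #6 through #11: 6 in total.

6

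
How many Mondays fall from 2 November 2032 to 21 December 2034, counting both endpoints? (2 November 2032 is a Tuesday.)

2 November 2032 is a Tuesday; the first Monday on or after it is 8 November 2032 (6 days later).
From 8 November 2032 to 21 December 2034: 53 + 365 + 355 = 773 days (rest of 2032, 2033, to 21 December 2034 in 2034).
773 ÷ 7 = 110 full weeks with remainder 3, so 110 more Mondays after the first → 111.

111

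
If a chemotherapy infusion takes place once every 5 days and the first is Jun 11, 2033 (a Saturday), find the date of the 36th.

The 36th occurrence is 35 intervals after the first: 35 × 5 = 175 days after Jun 11, 2033.
Jun has 30 days — 19 days to the end of Jun leaves 156.
Jul has 31 days (125 left).
Aug has 31 days (94 left).
Sep has 30 days (64 left).
Oct has 31 days (33 left).
Nov has 30 days (3 left).
3 days into Dec → Dec 3, 2033.

Dec 3, 2033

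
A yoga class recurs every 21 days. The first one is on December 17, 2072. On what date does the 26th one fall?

May 26, 2074

The 26th occurrence is 25 intervals after the first: 25 × 21 = 525 days after December 17, 2072.
December has 31 days — 14 days to the end of December leaves 511.
2073 has 365 days (146 left).
January has 31 days (115 left).
February has 28 days (87 left).
March has 31 days (56 left).
April has 30 days (26 left).
26 days into May → May 26, 2074.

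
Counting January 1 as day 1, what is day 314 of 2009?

Nov 10, 2009

Jan has 31 days (314 − 31 = 283 remain).
Feb has 28 days (283 − 28 = 255 remain).
Mar has 31 days (255 − 31 = 224 remain).
Apr has 30 days (224 − 30 = 194 remain).
May has 31 days (194 − 31 = 163 remain).
Jun has 30 days (163 − 30 = 133 remain).
Jul has 31 days (133 − 31 = 102 remain).
Aug has 31 days (102 − 31 = 71 remain).
Sep has 30 days (71 − 30 = 41 remain).
Oct has 31 days (41 − 31 = 10 remain).
10 into Nov → Nov 10.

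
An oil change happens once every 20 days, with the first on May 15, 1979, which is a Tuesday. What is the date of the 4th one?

July 14, 1979

The 4th occurrence is 3 intervals after the first: 3 × 20 = 60 days after May 15, 1979.
May has 31 days — 16 days to the end of May leaves 44.
June has 30 days (14 left).
14 days into July → July 14, 1979.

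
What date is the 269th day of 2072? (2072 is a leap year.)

January has 31 days (269 − 31 = 238 remain).
February has 29 days (238 − 29 = 209 remain).
March has 31 days (209 − 31 = 178 remain).
April has 30 days (178 − 30 = 148 remain).
May has 31 days (148 − 31 = 117 remain).
June has 30 days (117 − 30 = 87 remain).
July has 31 days (87 − 31 = 56 remain).
August has 31 days (56 − 31 = 25 remain).
25 into September → September 25.

2072-09-25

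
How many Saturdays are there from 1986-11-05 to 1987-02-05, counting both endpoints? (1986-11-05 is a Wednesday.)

1986-11-05 is a Wednesday; the first Saturday on or after it is 1986-11-08 (3 days later).
From 1986-11-08 to 1987-02-05: 22 + 31 + 31 + 5 = 89 days (rest of November, December, January, February).
89 ÷ 7 = 12 full weeks with remainder 5, so 12 more Saturdays after the first → 13.

13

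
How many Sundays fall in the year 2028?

Jan 1, 2028 is a Saturday; the first Sunday on or after it is Jan 2, 2028 (1 day later).
From Jan 2, 2028 to Dec 31, 2028: 29 + 29 + 31 + 30 + 31 + 30 + 31 + 31 + 30 + 31 + 30 + 31 = 364 days (rest of Jan, Feb, Mar, Apr, May, Jun, Jul, Aug, Sep, Oct, Nov, Dec).
364 ÷ 7 = 52 full weeks with remainder 0, so 52 more Sundays after the first → 53.

53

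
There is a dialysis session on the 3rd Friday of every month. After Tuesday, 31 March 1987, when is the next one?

March 1987 starts on a Sunday; its first Friday is the 6th, so the 3rd Friday is the 20th — 20 March 1987.
That is not after 31 March 1987, so look at April 1987.
April 1987 starts on a Wednesday; its first Friday is the 3rd, so the 3rd Friday is the 17th — 17 April 1987.

17 April 1987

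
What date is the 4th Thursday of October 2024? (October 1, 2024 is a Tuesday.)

October 2024 begins on a Tuesday, so the first Thursday is October 3 (2 days later).
The 4th Thursday is 3 weeks later: 3 + 21 = 24.

24 October 2024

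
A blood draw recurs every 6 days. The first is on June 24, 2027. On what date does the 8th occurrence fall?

The 8th occurrence is 7 intervals after the first: 7 × 6 = 42 days after June 24, 2027.
June has 30 days — 6 days to the end of June leaves 36.
July has 31 days (5 left).
5 days into August → August 5, 2027.

August 5, 2027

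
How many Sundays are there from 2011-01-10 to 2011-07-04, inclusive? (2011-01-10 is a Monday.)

2011-01-10 is a Monday; the first Sunday on or after it is 2011-01-16 (6 days later).
From 2011-01-16 to 2011-07-04: 15 + 28 + 31 + 30 + 31 + 30 + 4 = 169 days (rest of January, February, March, April, May, June, July).
169 ÷ 7 = 24 full weeks with remainder 1, so 24 more Sundays after the first → 25.

25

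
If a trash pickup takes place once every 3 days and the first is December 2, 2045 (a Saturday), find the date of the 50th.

The 50th occurrence is 49 intervals after the first: 49 × 3 = 147 days after December 2, 2045.
December has 31 days — 29 days to the end of December leaves 118.
January has 31 days (87 left).
February has 28 days (59 left).
March has 31 days (28 left).
28 days into April → April 28, 2046.

April 28, 2046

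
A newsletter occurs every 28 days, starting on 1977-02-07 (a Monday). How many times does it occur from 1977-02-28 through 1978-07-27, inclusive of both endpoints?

19

Occurrences land 28·i days after 1977-02-07 for i = 0, 1, 2, …
1977-02-28 is 21 days after the start; 21 ÷ 28 = 0 remainder 21; since the remainder is 21, round up to i = 1. First occurrence in the window: #2 on 1977-03-07 (1×28 = 28 days in).
1978-07-27 is 535 days after the start; 535 ÷ 28 = 19 remainder 3. Last occurrence in the window: #20 on 1978-07-24.
Occurrences #2 through #20: 19 in total.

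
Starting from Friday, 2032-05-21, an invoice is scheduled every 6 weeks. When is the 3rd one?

2032-08-13

The 3rd occurrence is 2 intervals after the first: 2 × 42 = 84 days after 2032-05-21.
May has 31 days — 10 days to the end of May leaves 74.
June has 30 days (44 left).
July has 31 days (13 left).
13 days into August → 2032-08-13.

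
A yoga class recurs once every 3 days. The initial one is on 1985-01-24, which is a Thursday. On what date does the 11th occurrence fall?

The 11th occurrence is 10 intervals after the first: 10 × 3 = 30 days after 1985-01-24.
January has 31 days — 7 days to the end of January leaves 23.
23 days into February → 1985-02-23.

1985-02-23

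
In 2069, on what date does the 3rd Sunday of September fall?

The first Sunday of September 2069 is September 1.
The 3rd Sunday is 2 weeks later: 1 + 14 = 15.

September 15, 2069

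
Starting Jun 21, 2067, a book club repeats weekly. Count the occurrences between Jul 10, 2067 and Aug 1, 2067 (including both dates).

Occurrences land 7·i days after Jun 21, 2067 for i = 0, 1, 2, …
Jul 10, 2067 is 19 days after the start; 19 ÷ 7 = 2 remainder 5; since the remainder is 5, round up to i = 3. First occurrence in the window: #4 on Jul 12, 2067 (3×7 = 21 days in).
Aug 1, 2067 is 41 days after the start; 41 ÷ 7 = 5 remainder 6. Last occurrence in the window: #6 on Jul 26, 2067.
Occurrences #4 through #6: 3 in total.

3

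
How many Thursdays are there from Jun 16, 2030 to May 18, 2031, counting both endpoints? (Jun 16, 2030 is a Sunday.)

Jun 16, 2030 is a Sunday; the first Thursday on or after it is Jun 20, 2030 (4 days later).
From Jun 20, 2030 to May 18, 2031: 194 + 138 = 332 days (rest of 2030, to May 18, 2031 in 2031).
332 ÷ 7 = 47 full weeks with remainder 3, so 47 more Thursdays after the first → 48.

48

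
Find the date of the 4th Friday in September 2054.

September 2054 begins on a Tuesday, so the first Friday is September 4 (3 days later).
The 4th Friday is 3 weeks later: 4 + 21 = 25.

25 September 2054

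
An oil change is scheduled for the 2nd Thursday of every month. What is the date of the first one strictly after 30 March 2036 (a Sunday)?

March 2036 starts on a Saturday; its first Thursday is the 6th, so the 2nd Thursday is the 13th — 13 March 2036.
That is not after 30 March 2036, so look at April 2036.
April 2036 starts on a Tuesday; its first Thursday is the 3rd, so the 2nd Thursday is the 10th — 10 April 2036.

10 April 2036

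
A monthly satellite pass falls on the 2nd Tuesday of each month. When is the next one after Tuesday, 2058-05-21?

May 2058 starts on a Wednesday; its first Tuesday is the 7th, so the 2nd Tuesday is the 14th — 2058-05-14.
That is not after 2058-05-21, so look at June 2058.
June 2058 starts on a Saturday; its first Tuesday is the 4th, so the 2nd Tuesday is the 11th — 2058-06-11.

2058-06-11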